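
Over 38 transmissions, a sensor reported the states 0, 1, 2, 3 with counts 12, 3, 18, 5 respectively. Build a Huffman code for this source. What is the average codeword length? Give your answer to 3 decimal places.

Probabilities are the counts divided by 38.
Repeatedly combine the two least-probable nodes; the expected code length is the sum of the merged weights.
merge 3/38 + 5/38 → 4/19
merge 4/19 + 6/19 → 10/19
merge 9/19 + 10/19 → 1
L = 4/19 + 10/19 + 1 = 33/19 ≈ 1.737 bits/symbol.

1.737 bits/symbol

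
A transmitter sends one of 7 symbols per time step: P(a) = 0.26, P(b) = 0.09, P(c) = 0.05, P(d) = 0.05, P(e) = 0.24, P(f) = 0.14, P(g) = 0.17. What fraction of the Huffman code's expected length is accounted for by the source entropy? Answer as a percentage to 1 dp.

Entropy H = −Σ p log₂ p ≈ 2.5760 bits.
Huffman merges: 1/20+1/20→1/10; 9/100+1/10→19/100; 7/50+17/100→31/100; 19/100+6/25→43/100; 13/50+31/100→57/100; 43/100+57/100→1. L = 13/5 ≈ 2.6000.
Efficiency = H/L = 2.5760/2.6000 = 99.1%.

99.1%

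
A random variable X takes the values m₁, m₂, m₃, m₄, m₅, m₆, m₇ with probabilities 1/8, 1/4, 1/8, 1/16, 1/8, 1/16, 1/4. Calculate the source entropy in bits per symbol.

2.625 bits

Each probability is a power of 1/2, so log₂(1/p) is an integer.
H = Σ p·log₂(1/p) = 1/8·3 + 1/4·2 + 1/8·3 + 1/16·4 + 1/8·3 + 1/16·4 + 1/4·2 = 2.625 bits.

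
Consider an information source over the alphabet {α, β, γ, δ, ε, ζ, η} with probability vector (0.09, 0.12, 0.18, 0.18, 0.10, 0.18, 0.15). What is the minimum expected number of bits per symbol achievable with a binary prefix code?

Repeatedly combine the two least-probable nodes; the expected code length is the sum of the merged weights.
merge 9/100 + 1/10 → 19/100
merge 3/25 + 3/20 → 27/100
merge 9/50 + 9/50 → 9/25
merge 9/50 + 19/100 → 37/100
merge 27/100 + 9/25 → 63/100
merge 37/100 + 63/100 → 1
L = 19/100 + 27/100 + 9/25 + 37/100 + 63/100 + 1 = 141/50 = 2.82 bits/symbol.

2.82 bits/symbol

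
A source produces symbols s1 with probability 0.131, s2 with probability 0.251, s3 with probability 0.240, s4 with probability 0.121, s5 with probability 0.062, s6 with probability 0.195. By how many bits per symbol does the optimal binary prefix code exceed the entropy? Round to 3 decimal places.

Entropy H = −Σ p log₂ p ≈ 2.4561 bits.
Huffman merges: 31/500+121/1000→183/1000; 131/1000+183/1000→157/500; 39/200+6/25→87/200; 251/1000+157/500→113/200; 87/200+113/200→1. L = 2497/1000 ≈ 2.4970.
L − H = 2.4970 − 2.4561 = 0.041 bits.

0.041 bits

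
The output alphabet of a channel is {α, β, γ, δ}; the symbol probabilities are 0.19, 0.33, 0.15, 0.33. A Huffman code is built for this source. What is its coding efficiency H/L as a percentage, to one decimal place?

96.1%

Entropy H = −Σ p log₂ p ≈ 1.9214 bits.
Huffman merges: 3/20+19/100→17/50; 33/100+33/100→33/50; 17/50+33/50→1. L = 2 ≈ 2.0000.
Efficiency = H/L = 1.9214/2.0000 = 96.1%.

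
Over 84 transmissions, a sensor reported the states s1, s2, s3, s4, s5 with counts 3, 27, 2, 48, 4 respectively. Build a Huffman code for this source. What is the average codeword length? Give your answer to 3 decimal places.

1.595 bits/symbol

Probabilities are the counts divided by 84.
Repeatedly combine the two least-probable nodes; the expected code length is the sum of the merged weights.
merge 1/42 + 1/28 → 5/84
merge 1/21 + 5/84 → 3/28
merge 3/28 + 9/28 → 3/7
merge 3/7 + 4/7 → 1
L = 5/84 + 3/28 + 3/7 + 1 = 67/42 ≈ 1.595 bits/symbol.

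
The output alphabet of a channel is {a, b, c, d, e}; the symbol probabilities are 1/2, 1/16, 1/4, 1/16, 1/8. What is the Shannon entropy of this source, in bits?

1.875 bits

Each probability is a power of 1/2, so log₂(1/p) is an integer.
H = Σ p·log₂(1/p) = 1/2·1 + 1/16·4 + 1/4·2 + 1/16·4 + 1/8·3 = 1.875 bits.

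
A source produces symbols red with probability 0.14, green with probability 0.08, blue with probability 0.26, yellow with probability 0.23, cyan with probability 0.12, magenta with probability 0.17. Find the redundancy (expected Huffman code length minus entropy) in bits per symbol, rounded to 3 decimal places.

Entropy H = −Σ p log₂ p ≈ 2.4832 bits.
Huffman merges: 2/25+3/25→1/5; 7/50+17/100→31/100; 1/5+23/100→43/100; 13/50+31/100→57/100; 43/100+57/100→1. L = 251/100 ≈ 2.5100.
L − H = 2.5100 − 2.4832 = 0.027 bits.

0.027 bits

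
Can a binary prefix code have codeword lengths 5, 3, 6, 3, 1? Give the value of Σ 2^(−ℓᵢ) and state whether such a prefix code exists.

0.796875; yes

With common denominator 2^6 = 64: Σ 2^(−ℓᵢ) = 2/64 + 8/64 + 1/64 + 8/64 + 32/64 = 51/64 = 0.796875.
Kraft's inequality requires Σ ≤ 1; here Σ = 0.796875 ≤ 1, so such a prefix code exists.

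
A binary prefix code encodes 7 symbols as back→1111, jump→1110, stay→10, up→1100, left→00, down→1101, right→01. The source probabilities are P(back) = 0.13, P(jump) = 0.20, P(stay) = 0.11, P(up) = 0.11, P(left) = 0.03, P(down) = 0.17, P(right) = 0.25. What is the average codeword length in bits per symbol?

3.22 bits/symbol

L̄ = Σ pᵢ·ℓᵢ = 0.13·4 + 0.20·4 + 0.11·2 + 0.11·4 + 0.03·2 + 0.17·4 + 0.25·2 = 3.22 bits/symbol.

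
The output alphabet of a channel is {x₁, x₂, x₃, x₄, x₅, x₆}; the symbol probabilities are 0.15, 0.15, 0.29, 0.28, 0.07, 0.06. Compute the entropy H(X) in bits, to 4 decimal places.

H = −Σ pᵢ log₂ pᵢ.
−0.15·log₂(0.15) = 0.4105
−0.15·log₂(0.15) = 0.4105
−0.29·log₂(0.29) = 0.5179
−0.28·log₂(0.28) = 0.5142
−0.07·log₂(0.07) = 0.2686
−0.06·log₂(0.06) = 0.2435
Sum ≈ 2.3653 → 2.3653 bits.

2.3653 bits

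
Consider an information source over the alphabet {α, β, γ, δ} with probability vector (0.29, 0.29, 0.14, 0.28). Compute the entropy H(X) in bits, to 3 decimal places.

1.947 bits

H = −Σ pᵢ log₂ pᵢ.
−0.29·log₂(0.29) = 0.5179
−0.29·log₂(0.29) = 0.5179
−0.14·log₂(0.14) = 0.3971
−0.28·log₂(0.28) = 0.5142
Sum ≈ 1.9471 → 1.947 bits.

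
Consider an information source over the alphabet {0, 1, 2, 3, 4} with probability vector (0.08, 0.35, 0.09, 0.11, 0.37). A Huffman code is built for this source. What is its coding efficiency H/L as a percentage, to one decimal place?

Entropy H = −Σ p log₂ p ≈ 2.0153 bits.
Huffman merges: 2/25+9/100→17/100; 11/100+17/100→7/25; 7/25+7/20→63/100; 37/100+63/100→1. L = 52/25 ≈ 2.0800.
Efficiency = H/L = 2.0153/2.0800 = 96.9%.

96.9%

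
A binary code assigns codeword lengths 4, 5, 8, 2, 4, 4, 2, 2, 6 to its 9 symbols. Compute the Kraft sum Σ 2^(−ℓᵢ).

0.98828125

With common denominator 2^8 = 256: Σ 2^(−ℓᵢ) = 16/256 + 8/256 + 1/256 + 64/256 + 16/256 + 16/256 + 64/256 + 64/256 + 4/256 = 253/256 = 0.98828125.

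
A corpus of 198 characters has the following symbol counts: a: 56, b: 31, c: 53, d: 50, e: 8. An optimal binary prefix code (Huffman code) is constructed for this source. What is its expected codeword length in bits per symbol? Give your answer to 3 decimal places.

2.197 bits/symbol

Probabilities are the counts divided by 198.
Repeatedly combine the two least-probable nodes; the expected code length is the sum of the merged weights.
merge 4/99 + 31/198 → 13/66
merge 13/66 + 25/99 → 89/198
merge 53/198 + 28/99 → 109/198
merge 89/198 + 109/198 → 1
L = 13/66 + 89/198 + 109/198 + 1 = 145/66 ≈ 2.197 bits/symbol.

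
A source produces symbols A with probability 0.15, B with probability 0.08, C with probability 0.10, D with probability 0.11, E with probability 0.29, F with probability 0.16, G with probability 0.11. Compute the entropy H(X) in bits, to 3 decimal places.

2.676 bits

H = −Σ pᵢ log₂ pᵢ.
−0.15·log₂(0.15) = 0.4105
−0.08·log₂(0.08) = 0.2915
−0.10·log₂(0.10) = 0.3322
−0.11·log₂(0.11) = 0.3503
−0.29·log₂(0.29) = 0.5179
−0.16·log₂(0.16) = 0.4230
−0.11·log₂(0.11) = 0.3503
Sum ≈ 2.6757 → 2.676 bits.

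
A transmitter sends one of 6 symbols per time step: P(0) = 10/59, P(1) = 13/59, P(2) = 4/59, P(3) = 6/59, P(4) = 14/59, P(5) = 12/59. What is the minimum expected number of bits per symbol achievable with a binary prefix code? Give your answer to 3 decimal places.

Repeatedly combine the two least-probable nodes; the expected code length is the sum of the merged weights.
merge 4/59 + 6/59 → 10/59
merge 10/59 + 10/59 → 20/59
merge 12/59 + 13/59 → 25/59
merge 14/59 + 20/59 → 34/59
merge 25/59 + 34/59 → 1
L = 10/59 + 20/59 + 25/59 + 34/59 + 1 = 148/59 ≈ 2.508 bits/symbol.

2.508 bits/symbol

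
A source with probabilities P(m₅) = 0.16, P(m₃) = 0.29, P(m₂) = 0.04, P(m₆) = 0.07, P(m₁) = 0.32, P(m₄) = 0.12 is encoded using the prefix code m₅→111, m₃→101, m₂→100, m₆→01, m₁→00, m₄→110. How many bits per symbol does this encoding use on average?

L̄ = Σ pᵢ·ℓᵢ = 0.16·3 + 0.29·3 + 0.04·3 + 0.07·2 + 0.32·2 + 0.12·3 = 2.61 bits/symbol.

2.61 bits/symbol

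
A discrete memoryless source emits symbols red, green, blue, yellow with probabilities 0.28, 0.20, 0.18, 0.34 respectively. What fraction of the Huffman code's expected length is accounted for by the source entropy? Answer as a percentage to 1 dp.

97.7%

Entropy H = −Σ p log₂ p ≈ 1.9531 bits.
Huffman merges: 9/50+1/5→19/50; 7/25+17/50→31/50; 19/50+31/50→1. L = 2 ≈ 2.0000.
Efficiency = H/L = 1.9531/2.0000 = 97.7%.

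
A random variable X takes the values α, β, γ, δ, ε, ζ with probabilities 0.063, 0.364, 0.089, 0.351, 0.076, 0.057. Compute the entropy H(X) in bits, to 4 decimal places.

2.1409 bits

H = −Σ pᵢ log₂ pᵢ.
−0.063·log₂(0.063) = 0.2513
−0.364·log₂(0.364) = 0.5307
−0.089·log₂(0.089) = 0.3106
−0.351·log₂(0.351) = 0.5302
−0.076·log₂(0.076) = 0.2826
−0.057·log₂(0.057) = 0.2356
Sum ≈ 2.1409 → 2.1409 bits.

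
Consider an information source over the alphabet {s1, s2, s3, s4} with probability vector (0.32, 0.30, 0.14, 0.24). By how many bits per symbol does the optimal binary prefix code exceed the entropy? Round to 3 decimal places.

0.062 bits

Entropy H = −Σ p log₂ p ≈ 1.9384 bits.
Huffman merges: 7/50+6/25→19/50; 3/10+8/25→31/50; 19/50+31/50→1. L = 2 ≈ 2.0000.
L − H = 2.0000 − 1.9384 = 0.062 bits.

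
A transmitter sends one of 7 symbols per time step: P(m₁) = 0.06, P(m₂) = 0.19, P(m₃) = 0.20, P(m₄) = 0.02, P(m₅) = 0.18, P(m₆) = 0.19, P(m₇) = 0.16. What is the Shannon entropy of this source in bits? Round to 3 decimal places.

2.600 bits

H = −Σ pᵢ log₂ pᵢ.
−0.06·log₂(0.06) = 0.2435
−0.19·log₂(0.19) = 0.4552
−0.20·log₂(0.20) = 0.4644
−0.02·log₂(0.02) = 0.1129
−0.18·log₂(0.18) = 0.4453
−0.19·log₂(0.19) = 0.4552
−0.16·log₂(0.16) = 0.4230
Sum ≈ 2.5996 → 2.600 bits.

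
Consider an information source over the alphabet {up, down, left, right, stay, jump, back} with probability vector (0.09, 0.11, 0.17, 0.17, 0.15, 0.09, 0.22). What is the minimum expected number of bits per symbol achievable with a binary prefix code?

Repeatedly combine the two least-probable nodes; the expected code length is the sum of the merged weights.
merge 9/100 + 9/100 → 9/50
merge 11/100 + 3/20 → 13/50
merge 17/100 + 17/100 → 17/50
merge 9/50 + 11/50 → 2/5
merge 13/50 + 17/50 → 3/5
merge 2/5 + 3/5 → 1
L = 9/50 + 13/50 + 17/50 + 2/5 + 3/5 + 1 = 139/50 = 2.78 bits/symbol.

2.78 bits/symbol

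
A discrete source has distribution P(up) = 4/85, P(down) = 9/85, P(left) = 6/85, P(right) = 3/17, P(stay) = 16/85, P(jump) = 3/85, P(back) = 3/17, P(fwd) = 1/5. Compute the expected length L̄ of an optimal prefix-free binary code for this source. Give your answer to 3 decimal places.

2.847 bits/symbol

Repeatedly combine the two least-probable nodes; the expected code length is the sum of the merged weights.
merge 3/85 + 4/85 → 7/85
merge 6/85 + 7/85 → 13/85
merge 9/85 + 13/85 → 22/85
merge 3/17 + 3/17 → 6/17
merge 16/85 + 1/5 → 33/85
merge 22/85 + 6/17 → 52/85
merge 33/85 + 52/85 → 1
L = 7/85 + 13/85 + 22/85 + 6/17 + 33/85 + 52/85 + 1 = 242/85 ≈ 2.847 bits/symbol.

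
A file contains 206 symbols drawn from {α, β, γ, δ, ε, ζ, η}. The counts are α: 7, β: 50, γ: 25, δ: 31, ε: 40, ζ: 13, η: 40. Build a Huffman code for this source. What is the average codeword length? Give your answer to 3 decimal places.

Probabilities are the counts divided by 206.
Repeatedly combine the two least-probable nodes; the expected code length is the sum of the merged weights.
merge 7/206 + 13/206 → 10/103
merge 10/103 + 25/206 → 45/206
merge 31/206 + 20/103 → 71/206
merge 20/103 + 45/206 → 85/206
merge 25/103 + 71/206 → 121/206
merge 85/206 + 121/206 → 1
L = 10/103 + 45/206 + 71/206 + 85/206 + 121/206 + 1 = 274/103 ≈ 2.660 bits/symbol.

2.660 bits/symbol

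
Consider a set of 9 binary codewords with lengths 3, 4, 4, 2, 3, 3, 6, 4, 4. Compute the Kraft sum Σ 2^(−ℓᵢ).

0.890625

With common denominator 2^6 = 64: Σ 2^(−ℓᵢ) = 8/64 + 4/64 + 4/64 + 16/64 + 8/64 + 8/64 + 1/64 + 4/64 + 4/64 = 57/64 = 0.890625.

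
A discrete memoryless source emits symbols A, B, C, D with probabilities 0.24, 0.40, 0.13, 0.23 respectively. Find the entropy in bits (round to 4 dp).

H = −Σ pᵢ log₂ pᵢ.
−0.24·log₂(0.24) = 0.4941
−0.40·log₂(0.40) = 0.5288
−0.13·log₂(0.13) = 0.3826
−0.23·log₂(0.23) = 0.4877
Sum ≈ 1.8932 → 1.8932 bits.

1.8932 bits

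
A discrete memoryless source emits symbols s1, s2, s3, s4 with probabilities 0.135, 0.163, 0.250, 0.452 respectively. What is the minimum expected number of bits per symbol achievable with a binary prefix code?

Repeatedly combine the two least-probable nodes; the expected code length is the sum of the merged weights.
merge 27/200 + 163/1000 → 149/500
merge 1/4 + 149/500 → 137/250
merge 113/250 + 137/250 → 1
L = 149/500 + 137/250 + 1 = 923/500 = 1.846 bits/symbol.

1.846 bits/symbol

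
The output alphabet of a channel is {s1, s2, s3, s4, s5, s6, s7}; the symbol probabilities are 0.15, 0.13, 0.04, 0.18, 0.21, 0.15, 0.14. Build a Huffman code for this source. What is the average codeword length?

Repeatedly combine the two least-probable nodes; the expected code length is the sum of the merged weights.
merge 1/25 + 13/100 → 17/100
merge 7/50 + 3/20 → 29/100
merge 3/20 + 17/100 → 8/25
merge 9/50 + 21/100 → 39/100
merge 29/100 + 8/25 → 61/100
merge 39/100 + 61/100 → 1
L = 17/100 + 29/100 + 8/25 + 39/100 + 61/100 + 1 = 139/50 = 2.78 bits/symbol.

2.78 bits/symbol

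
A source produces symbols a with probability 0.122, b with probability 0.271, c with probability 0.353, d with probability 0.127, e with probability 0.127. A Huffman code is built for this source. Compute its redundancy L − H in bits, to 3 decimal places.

0.082 bits

Entropy H = −Σ p log₂ p ≈ 2.1672 bits.
Huffman merges: 61/500+127/1000→249/1000; 127/1000+249/1000→47/125; 271/1000+353/1000→78/125; 47/125+78/125→1. L = 2249/1000 ≈ 2.2490.
L − H = 2.2490 − 2.1672 = 0.082 bits.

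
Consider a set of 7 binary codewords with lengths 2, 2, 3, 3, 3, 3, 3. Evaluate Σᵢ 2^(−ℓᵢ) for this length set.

1.125

With common denominator 2^3 = 8: Σ 2^(−ℓᵢ) = 2/8 + 2/8 + 1/8 + 1/8 + 1/8 + 1/8 + 1/8 = 9/8 = 1.125.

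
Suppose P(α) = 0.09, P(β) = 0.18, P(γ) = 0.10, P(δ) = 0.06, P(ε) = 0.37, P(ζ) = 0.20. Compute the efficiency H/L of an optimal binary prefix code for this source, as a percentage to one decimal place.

Entropy H = −Σ p log₂ p ≈ 2.3288 bits.
Huffman merges: 3/50+9/100→3/20; 1/10+3/20→1/4; 9/50+1/5→19/50; 1/4+37/100→31/50; 19/50+31/50→1. L = 12/5 ≈ 2.4000.
Efficiency = H/L = 2.3288/2.4000 = 97.0%.

97.0%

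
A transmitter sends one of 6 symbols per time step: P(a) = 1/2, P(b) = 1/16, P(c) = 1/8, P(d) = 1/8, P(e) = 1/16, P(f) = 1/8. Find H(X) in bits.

Each probability is a power of 1/2, so log₂(1/p) is an integer.
H = Σ p·log₂(1/p) = 1/2·1 + 1/16·4 + 1/8·3 + 1/8·3 + 1/16·4 + 1/8·3 = 2.125 bits.

2.125 bits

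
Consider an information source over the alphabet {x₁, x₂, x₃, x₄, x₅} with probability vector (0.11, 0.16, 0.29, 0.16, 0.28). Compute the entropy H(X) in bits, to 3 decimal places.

2.228 bits

H = −Σ pᵢ log₂ pᵢ.
−0.11·log₂(0.11) = 0.3503
−0.16·log₂(0.16) = 0.4230
−0.29·log₂(0.29) = 0.5179
−0.16·log₂(0.16) = 0.4230
−0.28·log₂(0.28) = 0.5142
Sum ≈ 2.2284 → 2.228 bits.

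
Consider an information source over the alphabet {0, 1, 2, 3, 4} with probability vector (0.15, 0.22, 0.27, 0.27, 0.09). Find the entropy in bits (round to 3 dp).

H = −Σ pᵢ log₂ pᵢ.
−0.15·log₂(0.15) = 0.4105
−0.22·log₂(0.22) = 0.4806
−0.27·log₂(0.27) = 0.5100
−0.27·log₂(0.27) = 0.5100
−0.09·log₂(0.09) = 0.3127
Sum ≈ 2.2238 → 2.224 bits.

2.224 bits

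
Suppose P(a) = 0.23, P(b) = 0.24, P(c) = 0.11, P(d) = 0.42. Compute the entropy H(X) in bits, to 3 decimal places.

1.858 bits

H = −Σ pᵢ log₂ pᵢ.
−0.23·log₂(0.23) = 0.4877
−0.24·log₂(0.24) = 0.4941
−0.11·log₂(0.11) = 0.3503
−0.42·log₂(0.42) = 0.5256
Sum ≈ 1.8577 → 1.858 bits.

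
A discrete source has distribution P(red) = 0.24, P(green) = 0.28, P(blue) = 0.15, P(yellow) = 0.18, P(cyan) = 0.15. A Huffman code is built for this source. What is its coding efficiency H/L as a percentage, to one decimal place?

98.9%

Entropy H = −Σ p log₂ p ≈ 2.2748 bits.
Huffman merges: 3/20+3/20→3/10; 9/50+6/25→21/50; 7/25+3/10→29/50; 21/50+29/50→1. L = 23/10 ≈ 2.3000.
Efficiency = H/L = 2.2748/2.3000 = 98.9%.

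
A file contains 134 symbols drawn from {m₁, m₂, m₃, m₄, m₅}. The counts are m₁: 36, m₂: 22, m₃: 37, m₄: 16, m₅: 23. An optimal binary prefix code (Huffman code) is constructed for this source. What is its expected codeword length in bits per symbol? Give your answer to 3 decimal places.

2.284 bits/symbol

Probabilities are the counts divided by 134.
Repeatedly combine the two least-probable nodes; the expected code length is the sum of the merged weights.
merge 8/67 + 11/67 → 19/67
merge 23/134 + 18/67 → 59/134
merge 37/134 + 19/67 → 75/134
merge 59/134 + 75/134 → 1
L = 19/67 + 59/134 + 75/134 + 1 = 153/67 ≈ 2.284 bits/symbol.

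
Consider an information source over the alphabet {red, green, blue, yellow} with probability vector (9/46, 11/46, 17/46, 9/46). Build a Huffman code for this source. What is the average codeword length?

2 bits/symbol

Repeatedly combine the two least-probable nodes; the expected code length is the sum of the merged weights.
merge 9/46 + 9/46 → 9/23
merge 11/46 + 17/46 → 14/23
merge 9/23 + 14/23 → 1
L = 9/23 + 14/23 + 1 = 2 bits/symbol.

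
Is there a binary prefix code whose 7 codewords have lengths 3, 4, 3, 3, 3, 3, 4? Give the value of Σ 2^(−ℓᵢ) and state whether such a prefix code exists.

0.75; yes

With common denominator 2^4 = 16: Σ 2^(−ℓᵢ) = 2/16 + 1/16 + 2/16 + 2/16 + 2/16 + 2/16 + 1/16 = 12/16 = 0.75.
Kraft's inequality requires Σ ≤ 1; here Σ = 0.75 ≤ 1, so such a prefix code exists.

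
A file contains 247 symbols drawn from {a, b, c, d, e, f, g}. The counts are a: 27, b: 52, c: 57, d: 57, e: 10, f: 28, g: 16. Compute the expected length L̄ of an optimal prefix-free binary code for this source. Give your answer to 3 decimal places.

Probabilities are the counts divided by 247.
Repeatedly combine the two least-probable nodes; the expected code length is the sum of the merged weights.
merge 10/247 + 16/247 → 2/19
merge 2/19 + 27/247 → 53/247
merge 28/247 + 4/19 → 80/247
merge 53/247 + 3/13 → 110/247
merge 3/13 + 80/247 → 137/247
merge 110/247 + 137/247 → 1
L = 2/19 + 53/247 + 80/247 + 110/247 + 137/247 + 1 = 653/247 ≈ 2.644 bits/symbol.

2.644 bits/symbol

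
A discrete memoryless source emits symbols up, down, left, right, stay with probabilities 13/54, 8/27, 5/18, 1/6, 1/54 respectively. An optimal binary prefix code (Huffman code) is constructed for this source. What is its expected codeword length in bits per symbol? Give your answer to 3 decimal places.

2.185 bits/symbol

Repeatedly combine the two least-probable nodes; the expected code length is the sum of the merged weights.
merge 1/54 + 1/6 → 5/27
merge 5/27 + 13/54 → 23/54
merge 5/18 + 8/27 → 31/54
merge 23/54 + 31/54 → 1
L = 5/27 + 23/54 + 31/54 + 1 = 59/27 ≈ 2.185 bits/symbol.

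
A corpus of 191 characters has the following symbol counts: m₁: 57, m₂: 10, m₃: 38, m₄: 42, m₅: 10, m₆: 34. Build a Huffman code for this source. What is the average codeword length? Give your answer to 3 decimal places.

Probabilities are the counts divided by 191.
Repeatedly combine the two least-probable nodes; the expected code length is the sum of the merged weights.
merge 10/191 + 10/191 → 20/191
merge 20/191 + 34/191 → 54/191
merge 38/191 + 42/191 → 80/191
merge 54/191 + 57/191 → 111/191
merge 80/191 + 111/191 → 1
L = 20/191 + 54/191 + 80/191 + 111/191 + 1 = 456/191 ≈ 2.387 bits/symbol.

2.387 bits/symbol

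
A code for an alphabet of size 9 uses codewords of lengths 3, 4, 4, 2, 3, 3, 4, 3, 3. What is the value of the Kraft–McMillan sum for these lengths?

With common denominator 2^4 = 16: Σ 2^(−ℓᵢ) = 2/16 + 1/16 + 1/16 + 4/16 + 2/16 + 2/16 + 1/16 + 2/16 + 2/16 = 17/16 = 1.0625.

1.0625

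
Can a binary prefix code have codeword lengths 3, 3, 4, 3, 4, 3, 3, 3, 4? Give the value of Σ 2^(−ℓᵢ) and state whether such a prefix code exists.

With common denominator 2^4 = 16: Σ 2^(−ℓᵢ) = 2/16 + 2/16 + 1/16 + 2/16 + 1/16 + 2/16 + 2/16 + 2/16 + 1/16 = 15/16 = 0.9375.
Kraft's inequality requires Σ ≤ 1; here Σ = 0.9375 ≤ 1, so such a prefix code exists.

0.9375; yes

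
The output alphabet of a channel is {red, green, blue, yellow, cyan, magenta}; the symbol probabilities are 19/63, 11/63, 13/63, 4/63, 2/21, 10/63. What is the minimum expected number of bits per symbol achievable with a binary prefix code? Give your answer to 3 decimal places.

Repeatedly combine the two least-probable nodes; the expected code length is the sum of the merged weights.
merge 4/63 + 2/21 → 10/63
merge 10/63 + 10/63 → 20/63
merge 11/63 + 13/63 → 8/21
merge 19/63 + 20/63 → 13/21
merge 8/21 + 13/21 → 1
L = 10/63 + 20/63 + 8/21 + 13/21 + 1 = 52/21 ≈ 2.476 bits/symbol.

2.476 bits/symbol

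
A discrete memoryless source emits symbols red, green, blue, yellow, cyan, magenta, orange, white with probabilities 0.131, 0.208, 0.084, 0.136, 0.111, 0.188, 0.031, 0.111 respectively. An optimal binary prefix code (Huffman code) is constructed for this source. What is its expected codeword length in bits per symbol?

2.907 bits/symbol

Repeatedly combine the two least-probable nodes; the expected code length is the sum of the merged weights.
merge 31/1000 + 21/250 → 23/200
merge 111/1000 + 111/1000 → 111/500
merge 23/200 + 131/1000 → 123/500
merge 17/125 + 47/250 → 81/250
merge 26/125 + 111/500 → 43/100
merge 123/500 + 81/250 → 57/100
merge 43/100 + 57/100 → 1
L = 23/200 + 111/500 + 123/500 + 81/250 + 43/100 + 57/100 + 1 = 2907/1000 = 2.907 bits/symbol.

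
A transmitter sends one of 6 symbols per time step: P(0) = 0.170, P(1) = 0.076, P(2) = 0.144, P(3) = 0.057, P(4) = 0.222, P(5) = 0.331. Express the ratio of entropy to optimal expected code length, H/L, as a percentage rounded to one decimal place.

Entropy H = −Σ p log₂ p ≈ 2.3653 bits.
Huffman merges: 57/1000+19/250→133/1000; 133/1000+18/125→277/1000; 17/100+111/500→49/125; 277/1000+331/1000→76/125; 49/125+76/125→1. L = 241/100 ≈ 2.4100.
Efficiency = H/L = 2.3653/2.4100 = 98.1%.

98.1%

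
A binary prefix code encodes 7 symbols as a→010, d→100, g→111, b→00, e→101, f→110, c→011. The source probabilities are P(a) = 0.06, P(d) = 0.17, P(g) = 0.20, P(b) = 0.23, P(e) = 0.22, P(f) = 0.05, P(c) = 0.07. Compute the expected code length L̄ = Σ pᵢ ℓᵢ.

2.77 bits/symbol

L̄ = Σ pᵢ·ℓᵢ = 0.06·3 + 0.17·3 + 0.20·3 + 0.23·2 + 0.22·3 + 0.05·3 + 0.07·3 = 2.77 bits/symbol.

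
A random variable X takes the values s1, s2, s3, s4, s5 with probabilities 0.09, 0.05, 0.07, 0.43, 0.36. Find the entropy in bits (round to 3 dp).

H = −Σ pᵢ log₂ pᵢ.
−0.09·log₂(0.09) = 0.3127
−0.05·log₂(0.05) = 0.2161
−0.07·log₂(0.07) = 0.2686
−0.43·log₂(0.43) = 0.5236
−0.36·log₂(0.36) = 0.5306
Sum ≈ 1.8515 → 1.851 bits.

1.851 bits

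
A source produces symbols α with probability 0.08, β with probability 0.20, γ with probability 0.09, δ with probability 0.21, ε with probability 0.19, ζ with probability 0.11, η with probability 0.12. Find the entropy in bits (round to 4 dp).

2.7140 bits

H = −Σ pᵢ log₂ pᵢ.
−0.08·log₂(0.08) = 0.2915
−0.20·log₂(0.20) = 0.4644
−0.09·log₂(0.09) = 0.3127
−0.21·log₂(0.21) = 0.4728
−0.19·log₂(0.19) = 0.4552
−0.11·log₂(0.11) = 0.3503
−0.12·log₂(0.12) = 0.3671
Sum ≈ 2.7140 → 2.7140 bits.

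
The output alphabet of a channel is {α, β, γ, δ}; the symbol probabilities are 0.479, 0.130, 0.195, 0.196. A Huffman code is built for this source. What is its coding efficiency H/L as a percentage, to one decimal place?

Entropy H = −Σ p log₂ p ≈ 1.8120 bits.
Huffman merges: 13/100+39/200→13/40; 49/250+13/40→521/1000; 479/1000+521/1000→1. L = 923/500 ≈ 1.8460.
Efficiency = H/L = 1.8120/1.8460 = 98.2%.

98.2%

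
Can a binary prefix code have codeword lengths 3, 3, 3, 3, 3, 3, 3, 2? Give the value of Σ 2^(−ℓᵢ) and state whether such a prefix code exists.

With common denominator 2^3 = 8: Σ 2^(−ℓᵢ) = 1/8 + 1/8 + 1/8 + 1/8 + 1/8 + 1/8 + 1/8 + 2/8 = 9/8 = 1.125.
Kraft's inequality requires Σ ≤ 1; here Σ = 1.125 > 1, so no such prefix code exists.

1.125; no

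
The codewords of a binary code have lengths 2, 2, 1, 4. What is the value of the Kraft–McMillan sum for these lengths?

With common denominator 2^4 = 16: Σ 2^(−ℓᵢ) = 4/16 + 4/16 + 8/16 + 1/16 = 17/16 = 1.0625.

1.0625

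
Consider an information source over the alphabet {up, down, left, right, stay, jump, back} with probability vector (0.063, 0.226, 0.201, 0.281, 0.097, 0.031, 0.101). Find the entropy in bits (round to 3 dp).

2.532 bits

H = −Σ pᵢ log₂ pᵢ.
−0.063·log₂(0.063) = 0.2513
−0.226·log₂(0.226) = 0.4849
−0.201·log₂(0.201) = 0.4653
−0.281·log₂(0.281) = 0.5146
−0.097·log₂(0.097) = 0.3265
−0.031·log₂(0.031) = 0.1554
−0.101·log₂(0.101) = 0.3341
Sum ≈ 2.5320 → 2.532 bits.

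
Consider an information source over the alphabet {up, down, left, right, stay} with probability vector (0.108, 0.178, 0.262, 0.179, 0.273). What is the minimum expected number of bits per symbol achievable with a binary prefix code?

2.286 bits/symbol

Repeatedly combine the two least-probable nodes; the expected code length is the sum of the merged weights.
merge 27/250 + 89/500 → 143/500
merge 179/1000 + 131/500 → 441/1000
merge 273/1000 + 143/500 → 559/1000
merge 441/1000 + 559/1000 → 1
L = 143/500 + 441/1000 + 559/1000 + 1 = 1143/500 = 2.286 bits/symbol.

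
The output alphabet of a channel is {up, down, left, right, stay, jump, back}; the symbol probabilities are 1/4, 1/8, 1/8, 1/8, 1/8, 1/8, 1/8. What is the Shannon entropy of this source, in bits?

Each probability is a power of 1/2, so log₂(1/p) is an integer.
H = Σ p·log₂(1/p) = 1/4·2 + 1/8·3 + 1/8·3 + 1/8·3 + 1/8·3 + 1/8·3 + 1/8·3 = 2.75 bits.

2.75 bits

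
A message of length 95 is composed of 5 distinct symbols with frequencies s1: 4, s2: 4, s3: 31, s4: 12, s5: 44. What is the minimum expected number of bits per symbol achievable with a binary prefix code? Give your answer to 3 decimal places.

Probabilities are the counts divided by 95.
Repeatedly combine the two least-probable nodes; the expected code length is the sum of the merged weights.
merge 4/95 + 4/95 → 8/95
merge 8/95 + 12/95 → 4/19
merge 4/19 + 31/95 → 51/95
merge 44/95 + 51/95 → 1
L = 8/95 + 4/19 + 51/95 + 1 = 174/95 ≈ 1.832 bits/symbol.

1.832 bits/symbol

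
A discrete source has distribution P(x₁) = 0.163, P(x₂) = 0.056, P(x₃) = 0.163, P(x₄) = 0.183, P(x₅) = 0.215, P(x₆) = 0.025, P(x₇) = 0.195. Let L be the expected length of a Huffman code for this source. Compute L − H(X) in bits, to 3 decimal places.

Entropy H = −Σ p log₂ p ≈ 2.6041 bits.
Huffman merges: 1/40+7/125→81/1000; 81/1000+163/1000→61/250; 163/1000+183/1000→173/500; 39/200+43/200→41/100; 61/250+173/500→59/100; 41/100+59/100→1. L = 2671/1000 ≈ 2.6710.
L − H = 2.6710 − 2.6041 = 0.067 bits.

0.067 bits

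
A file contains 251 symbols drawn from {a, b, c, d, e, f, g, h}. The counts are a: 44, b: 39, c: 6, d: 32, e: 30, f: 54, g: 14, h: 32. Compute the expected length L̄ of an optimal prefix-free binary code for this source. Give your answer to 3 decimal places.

Probabilities are the counts divided by 251.
Repeatedly combine the two least-probable nodes; the expected code length is the sum of the merged weights.
merge 6/251 + 14/251 → 20/251
merge 20/251 + 30/251 → 50/251
merge 32/251 + 32/251 → 64/251
merge 39/251 + 44/251 → 83/251
merge 50/251 + 54/251 → 104/251
merge 64/251 + 83/251 → 147/251
merge 104/251 + 147/251 → 1
L = 20/251 + 50/251 + 64/251 + 83/251 + 104/251 + 147/251 + 1 = 719/251 ≈ 2.865 bits/symbol.

2.865 bits/symbol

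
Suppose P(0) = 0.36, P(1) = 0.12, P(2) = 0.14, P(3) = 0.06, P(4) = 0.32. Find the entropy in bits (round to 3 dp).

2.064 bits

H = −Σ pᵢ log₂ pᵢ.
−0.36·log₂(0.36) = 0.5306
−0.12·log₂(0.12) = 0.3671
−0.14·log₂(0.14) = 0.3971
−0.06·log₂(0.06) = 0.2435
−0.32·log₂(0.32) = 0.5260
Sum ≈ 2.0644 → 2.064 bits.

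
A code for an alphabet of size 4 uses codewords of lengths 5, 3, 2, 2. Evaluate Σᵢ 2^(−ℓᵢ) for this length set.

0.65625

With common denominator 2^5 = 32: Σ 2^(−ℓᵢ) = 1/32 + 4/32 + 8/32 + 8/32 = 21/32 = 0.65625.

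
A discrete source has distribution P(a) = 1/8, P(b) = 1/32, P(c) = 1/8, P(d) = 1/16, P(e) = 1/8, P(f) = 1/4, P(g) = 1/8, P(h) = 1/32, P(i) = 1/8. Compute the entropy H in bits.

Each probability is a power of 1/2, so log₂(1/p) is an integer.
H = Σ p·log₂(1/p) = 1/8·3 + 1/32·5 + 1/8·3 + 1/16·4 + 1/8·3 + 1/4·2 + 1/8·3 + 1/32·5 + 1/8·3 = 2.9375 bits.

2.9375 bits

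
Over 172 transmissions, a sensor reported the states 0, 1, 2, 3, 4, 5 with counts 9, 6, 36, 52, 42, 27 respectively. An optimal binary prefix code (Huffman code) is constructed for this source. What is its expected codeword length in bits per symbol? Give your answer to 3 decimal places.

Probabilities are the counts divided by 172.
Repeatedly combine the two least-probable nodes; the expected code length is the sum of the merged weights.
merge 3/86 + 9/172 → 15/172
merge 15/172 + 27/172 → 21/86
merge 9/43 + 21/86 → 39/86
merge 21/86 + 13/43 → 47/86
merge 39/86 + 47/86 → 1
L = 15/172 + 21/86 + 39/86 + 47/86 + 1 = 401/172 ≈ 2.331 bits/symbol.

2.331 bits/symbol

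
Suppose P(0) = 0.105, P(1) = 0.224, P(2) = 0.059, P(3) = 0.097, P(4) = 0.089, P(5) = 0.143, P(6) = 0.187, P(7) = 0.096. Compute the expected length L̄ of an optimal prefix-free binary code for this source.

2.924 bits/symbol

Repeatedly combine the two least-probable nodes; the expected code length is the sum of the merged weights.
merge 59/1000 + 89/1000 → 37/250
merge 12/125 + 97/1000 → 193/1000
merge 21/200 + 143/1000 → 31/125
merge 37/250 + 187/1000 → 67/200
merge 193/1000 + 28/125 → 417/1000
merge 31/125 + 67/200 → 583/1000
merge 417/1000 + 583/1000 → 1
L = 37/250 + 193/1000 + 31/125 + 67/200 + 417/1000 + 583/1000 + 1 = 731/250 = 2.924 bits/symbol.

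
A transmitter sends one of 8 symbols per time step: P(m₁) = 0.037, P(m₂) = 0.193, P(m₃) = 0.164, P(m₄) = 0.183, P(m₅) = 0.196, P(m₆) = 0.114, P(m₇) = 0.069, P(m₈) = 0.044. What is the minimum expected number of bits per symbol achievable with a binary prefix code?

2.842 bits/symbol

Repeatedly combine the two least-probable nodes; the expected code length is the sum of the merged weights.
merge 37/1000 + 11/250 → 81/1000
merge 69/1000 + 81/1000 → 3/20
merge 57/500 + 3/20 → 33/125
merge 41/250 + 183/1000 → 347/1000
merge 193/1000 + 49/250 → 389/1000
merge 33/125 + 347/1000 → 611/1000
merge 389/1000 + 611/1000 → 1
L = 81/1000 + 3/20 + 33/125 + 347/1000 + 389/1000 + 611/1000 + 1 = 1421/500 = 2.842 bits/symbol.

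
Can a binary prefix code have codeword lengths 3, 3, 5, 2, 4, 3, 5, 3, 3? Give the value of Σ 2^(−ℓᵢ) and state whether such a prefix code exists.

With common denominator 2^5 = 32: Σ 2^(−ℓᵢ) = 4/32 + 4/32 + 1/32 + 8/32 + 2/32 + 4/32 + 1/32 + 4/32 + 4/32 = 32/32 = 1.
Kraft's inequality requires Σ ≤ 1; here Σ = 1 ≤ 1, so such a prefix code exists.

1; yes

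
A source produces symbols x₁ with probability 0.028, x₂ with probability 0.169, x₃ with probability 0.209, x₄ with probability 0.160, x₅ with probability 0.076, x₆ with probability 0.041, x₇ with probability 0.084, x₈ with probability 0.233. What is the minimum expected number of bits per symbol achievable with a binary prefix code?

2.772 bits/symbol

Repeatedly combine the two least-probable nodes; the expected code length is the sum of the merged weights.
merge 7/250 + 41/1000 → 69/1000
merge 69/1000 + 19/250 → 29/200
merge 21/250 + 29/200 → 229/1000
merge 4/25 + 169/1000 → 329/1000
merge 209/1000 + 229/1000 → 219/500
merge 233/1000 + 329/1000 → 281/500
merge 219/500 + 281/500 → 1
L = 69/1000 + 29/200 + 229/1000 + 329/1000 + 219/500 + 281/500 + 1 = 693/250 = 2.772 bits/symbol.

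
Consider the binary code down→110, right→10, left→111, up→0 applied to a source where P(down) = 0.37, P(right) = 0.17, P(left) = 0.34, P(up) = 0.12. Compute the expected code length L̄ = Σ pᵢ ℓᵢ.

2.59 bits/symbol

L̄ = Σ pᵢ·ℓᵢ = 0.37·3 + 0.17·2 + 0.34·3 + 0.12·1 = 2.59 bits/symbol.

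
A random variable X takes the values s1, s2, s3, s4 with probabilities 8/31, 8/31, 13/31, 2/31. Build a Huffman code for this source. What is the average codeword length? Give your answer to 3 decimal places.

Repeatedly combine the two least-probable nodes; the expected code length is the sum of the merged weights.
merge 2/31 + 8/31 → 10/31
merge 8/31 + 10/31 → 18/31
merge 13/31 + 18/31 → 1
L = 10/31 + 18/31 + 1 = 59/31 ≈ 1.903 bits/symbol.

1.903 bits/symbol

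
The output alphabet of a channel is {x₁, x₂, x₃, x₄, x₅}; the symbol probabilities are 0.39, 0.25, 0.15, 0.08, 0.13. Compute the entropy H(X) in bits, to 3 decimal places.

2.114 bits

H = −Σ pᵢ log₂ pᵢ.
−0.39·log₂(0.39) = 0.5298
−0.25·log₂(0.25) = 0.5000
−0.15·log₂(0.15) = 0.4105
−0.08·log₂(0.08) = 0.2915
−0.13·log₂(0.13) = 0.3826
Sum ≈ 2.1145 → 2.114 bits.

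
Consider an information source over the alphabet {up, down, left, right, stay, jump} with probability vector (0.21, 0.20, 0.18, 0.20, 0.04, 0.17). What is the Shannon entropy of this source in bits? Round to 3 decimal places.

2.467 bits

H = −Σ pᵢ log₂ pᵢ.
−0.21·log₂(0.21) = 0.4728
−0.20·log₂(0.20) = 0.4644
−0.18·log₂(0.18) = 0.4453
−0.20·log₂(0.20) = 0.4644
−0.04·log₂(0.04) = 0.1858
−0.17·log₂(0.17) = 0.4346
Sum ≈ 2.4672 → 2.467 bits.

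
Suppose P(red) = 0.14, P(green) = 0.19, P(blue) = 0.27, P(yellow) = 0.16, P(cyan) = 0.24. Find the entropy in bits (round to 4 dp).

2.2795 bits

H = −Σ pᵢ log₂ pᵢ.
−0.14·log₂(0.14) = 0.3971
−0.19·log₂(0.19) = 0.4552
−0.27·log₂(0.27) = 0.5100
−0.16·log₂(0.16) = 0.4230
−0.24·log₂(0.24) = 0.4941
Sum ≈ 2.2795 → 2.2795 bits.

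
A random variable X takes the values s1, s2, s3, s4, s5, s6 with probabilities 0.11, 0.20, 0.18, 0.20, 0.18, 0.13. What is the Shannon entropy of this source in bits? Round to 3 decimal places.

2.552 bits

H = −Σ pᵢ log₂ pᵢ.
−0.11·log₂(0.11) = 0.3503
−0.20·log₂(0.20) = 0.4644
−0.18·log₂(0.18) = 0.4453
−0.20·log₂(0.20) = 0.4644
−0.18·log₂(0.18) = 0.4453
−0.13·log₂(0.13) = 0.3826
Sum ≈ 2.5523 → 2.552 bits.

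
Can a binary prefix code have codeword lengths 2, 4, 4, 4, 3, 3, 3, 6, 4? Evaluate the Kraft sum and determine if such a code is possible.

With common denominator 2^6 = 64: Σ 2^(−ℓᵢ) = 16/64 + 4/64 + 4/64 + 4/64 + 8/64 + 8/64 + 8/64 + 1/64 + 4/64 = 57/64 = 0.890625.
Kraft's inequality requires Σ ≤ 1; here Σ = 0.890625 ≤ 1, so such a prefix code exists.

0.890625; yes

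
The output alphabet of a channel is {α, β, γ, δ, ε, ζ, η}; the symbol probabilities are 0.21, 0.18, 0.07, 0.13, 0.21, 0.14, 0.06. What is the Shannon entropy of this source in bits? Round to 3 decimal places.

H = −Σ pᵢ log₂ pᵢ.
−0.21·log₂(0.21) = 0.4728
−0.18·log₂(0.18) = 0.4453
−0.07·log₂(0.07) = 0.2686
−0.13·log₂(0.13) = 0.3826
−0.21·log₂(0.21) = 0.4728
−0.14·log₂(0.14) = 0.3971
−0.06·log₂(0.06) = 0.2435
Sum ≈ 2.6828 → 2.683 bits.

2.683 bits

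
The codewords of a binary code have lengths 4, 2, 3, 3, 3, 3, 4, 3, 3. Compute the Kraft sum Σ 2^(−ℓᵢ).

1.125

With common denominator 2^4 = 16: Σ 2^(−ℓᵢ) = 1/16 + 4/16 + 2/16 + 2/16 + 2/16 + 2/16 + 1/16 + 2/16 + 2/16 = 18/16 = 1.125.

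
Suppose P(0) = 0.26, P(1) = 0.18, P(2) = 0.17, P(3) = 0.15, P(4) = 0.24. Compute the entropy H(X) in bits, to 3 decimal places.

2.290 bits

H = −Σ pᵢ log₂ pᵢ.
−0.26·log₂(0.26) = 0.5053
−0.18·log₂(0.18) = 0.4453
−0.17·log₂(0.17) = 0.4346
−0.15·log₂(0.15) = 0.4105
−0.24·log₂(0.24) = 0.4941
Sum ≈ 2.2899 → 2.290 bits.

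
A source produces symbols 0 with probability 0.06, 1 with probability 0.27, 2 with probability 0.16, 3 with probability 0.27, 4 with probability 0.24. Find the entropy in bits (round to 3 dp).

2.181 bits

H = −Σ pᵢ log₂ pᵢ.
−0.06·log₂(0.06) = 0.2435
−0.27·log₂(0.27) = 0.5100
−0.16·log₂(0.16) = 0.4230
−0.27·log₂(0.27) = 0.5100
−0.24·log₂(0.24) = 0.4941
Sum ≈ 2.1807 → 2.181 bits.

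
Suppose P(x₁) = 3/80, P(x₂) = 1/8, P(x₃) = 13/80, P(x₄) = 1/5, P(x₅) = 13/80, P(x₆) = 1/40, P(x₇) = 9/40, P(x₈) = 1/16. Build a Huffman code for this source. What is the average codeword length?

Repeatedly combine the two least-probable nodes; the expected code length is the sum of the merged weights.
merge 1/40 + 3/80 → 1/16
merge 1/16 + 1/16 → 1/8
merge 1/8 + 1/8 → 1/4
merge 13/80 + 13/80 → 13/40
merge 1/5 + 9/40 → 17/40
merge 1/4 + 13/40 → 23/40
merge 17/40 + 23/40 → 1
L = 1/16 + 1/8 + 1/4 + 13/40 + 17/40 + 23/40 + 1 = 221/80 = 2.7625 bits/symbol.

2.7625 bits/symbol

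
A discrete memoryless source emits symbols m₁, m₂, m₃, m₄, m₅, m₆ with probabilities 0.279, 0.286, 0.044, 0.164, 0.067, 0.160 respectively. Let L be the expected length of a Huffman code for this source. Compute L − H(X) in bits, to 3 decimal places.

0.041 bits

Entropy H = −Σ p log₂ p ≈ 2.3406 bits.
Huffman merges: 11/250+67/1000→111/1000; 111/1000+4/25→271/1000; 41/250+271/1000→87/200; 279/1000+143/500→113/200; 87/200+113/200→1. L = 1191/500 ≈ 2.3820.
L − H = 2.3820 − 2.3406 = 0.041 bits.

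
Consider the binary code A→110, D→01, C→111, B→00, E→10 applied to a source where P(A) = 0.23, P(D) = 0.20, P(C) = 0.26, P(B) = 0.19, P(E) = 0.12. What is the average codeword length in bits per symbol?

L̄ = Σ pᵢ·ℓᵢ = 0.23·3 + 0.20·2 + 0.26·3 + 0.19·2 + 0.12·2 = 2.49 bits/symbol.

2.49 bits/symbol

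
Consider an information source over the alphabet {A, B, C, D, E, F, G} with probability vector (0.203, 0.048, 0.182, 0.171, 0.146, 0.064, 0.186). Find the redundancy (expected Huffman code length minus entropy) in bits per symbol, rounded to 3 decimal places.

0.052 bits

Entropy H = −Σ p log₂ p ≈ 2.6708 bits.
Huffman merges: 6/125+8/125→14/125; 14/125+73/500→129/500; 171/1000+91/500→353/1000; 93/500+203/1000→389/1000; 129/500+353/1000→611/1000; 389/1000+611/1000→1. L = 2723/1000 ≈ 2.7230.
L − H = 2.7230 − 2.6708 = 0.052 bits.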